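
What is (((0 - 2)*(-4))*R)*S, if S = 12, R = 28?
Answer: 2688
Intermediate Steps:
(((0 - 2)*(-4))*R)*S = (((0 - 2)*(-4))*28)*12 = (-2*(-4)*28)*12 = (8*28)*12 = 224*12 = 2688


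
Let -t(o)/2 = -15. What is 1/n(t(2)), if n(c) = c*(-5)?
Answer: -1/150 ≈ -0.0066667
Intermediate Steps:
t(o) = 30 (t(o) = -2*(-15) = 30)
n(c) = -5*c
1/n(t(2)) = 1/(-5*30) = 1/(-150) = -1/150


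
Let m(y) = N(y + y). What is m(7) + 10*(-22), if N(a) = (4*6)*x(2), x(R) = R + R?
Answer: -124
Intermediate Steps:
x(R) = 2*R
N(a) = 96 (N(a) = (4*6)*(2*2) = 24*4 = 96)
m(y) = 96
m(7) + 10*(-22) = 96 + 10*(-22) = 96 - 220 = -124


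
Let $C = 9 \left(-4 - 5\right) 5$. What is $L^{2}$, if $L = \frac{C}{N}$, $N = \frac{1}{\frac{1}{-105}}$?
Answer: $\frac{729}{49} \approx 14.878$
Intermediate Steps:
$N = -105$ ($N = \frac{1}{- \frac{1}{105}} = -105$)
$C = -405$ ($C = 9 \left(\left(-9\right) 5\right) = 9 \left(-45\right) = -405$)
$L = \frac{27}{7}$ ($L = - \frac{405}{-105} = \left(-405\right) \left(- \frac{1}{105}\right) = \frac{27}{7} \approx 3.8571$)
$L^{2} = \left(\frac{27}{7}\right)^{2} = \frac{729}{49}$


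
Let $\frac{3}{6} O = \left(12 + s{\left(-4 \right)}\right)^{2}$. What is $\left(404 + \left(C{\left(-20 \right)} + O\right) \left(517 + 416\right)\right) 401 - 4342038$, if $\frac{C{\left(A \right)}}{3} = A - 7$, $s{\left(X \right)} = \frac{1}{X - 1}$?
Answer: $\frac{1742593771}{25} \approx 6.9704 \cdot 10^{7}$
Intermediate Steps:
$s{\left(X \right)} = \frac{1}{-1 + X}$
$C{\left(A \right)} = -21 + 3 A$ ($C{\left(A \right)} = 3 \left(A - 7\right) = 3 \left(-7 + A\right) = -21 + 3 A$)
$O = \frac{6962}{25}$ ($O = 2 \left(12 + \frac{1}{-1 - 4}\right)^{2} = 2 \left(12 + \frac{1}{-5}\right)^{2} = 2 \left(12 - \frac{1}{5}\right)^{2} = 2 \left(\frac{59}{5}\right)^{2} = 2 \cdot \frac{3481}{25} = \frac{6962}{25} \approx 278.48$)
$\left(404 + \left(C{\left(-20 \right)} + O\right) \left(517 + 416\right)\right) 401 - 4342038 = \left(404 + \left(\left(-21 + 3 \left(-20\right)\right) + \frac{6962}{25}\right) \left(517 + 416\right)\right) 401 - 4342038 = \left(404 + \left(\left(-21 - 60\right) + \frac{6962}{25}\right) 933\right) 401 - 4342038 = \left(404 + \left(-81 + \frac{6962}{25}\right) 933\right) 401 - 4342038 = \left(404 + \frac{4937}{25} \cdot 933\right) 401 - 4342038 = \left(404 + \frac{4606221}{25}\right) 401 - 4342038 = \frac{4616321}{25} \cdot 401 - 4342038 = \frac{1851144721}{25} - 4342038 = \frac{1742593771}{25}$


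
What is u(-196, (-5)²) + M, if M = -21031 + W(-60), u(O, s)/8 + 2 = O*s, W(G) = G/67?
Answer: -4036609/67 ≈ -60248.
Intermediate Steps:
W(G) = G/67 (W(G) = G*(1/67) = G/67)
u(O, s) = -16 + 8*O*s (u(O, s) = -16 + 8*(O*s) = -16 + 8*O*s)
M = -1409137/67 (M = -21031 + (1/67)*(-60) = -21031 - 60/67 = -1409137/67 ≈ -21032.)
u(-196, (-5)²) + M = (-16 + 8*(-196)*(-5)²) - 1409137/67 = (-16 + 8*(-196)*25) - 1409137/67 = (-16 - 39200) - 1409137/67 = -39216 - 1409137/67 = -4036609/67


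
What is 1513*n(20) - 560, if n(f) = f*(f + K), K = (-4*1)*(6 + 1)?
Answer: -242640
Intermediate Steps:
K = -28 (K = -4*7 = -28)
n(f) = f*(-28 + f) (n(f) = f*(f - 28) = f*(-28 + f))
1513*n(20) - 560 = 1513*(20*(-28 + 20)) - 560 = 1513*(20*(-8)) - 560 = 1513*(-160) - 560 = -242080 - 560 = -242640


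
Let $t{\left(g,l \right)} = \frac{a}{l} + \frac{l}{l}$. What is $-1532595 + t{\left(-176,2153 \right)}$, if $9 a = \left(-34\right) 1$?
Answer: $- \frac{29697073972}{19377} \approx -1.5326 \cdot 10^{6}$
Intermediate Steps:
$a = - \frac{34}{9}$ ($a = \frac{\left(-34\right) 1}{9} = \frac{1}{9} \left(-34\right) = - \frac{34}{9} \approx -3.7778$)
$t{\left(g,l \right)} = 1 - \frac{34}{9 l}$ ($t{\left(g,l \right)} = - \frac{34}{9 l} + \frac{l}{l} = - \frac{34}{9 l} + 1 = 1 - \frac{34}{9 l}$)
$-1532595 + t{\left(-176,2153 \right)} = -1532595 + \frac{- \frac{34}{9} + 2153}{2153} = -1532595 + \frac{1}{2153} \cdot \frac{19343}{9} = -1532595 + \frac{19343}{19377} = - \frac{29697073972}{19377}$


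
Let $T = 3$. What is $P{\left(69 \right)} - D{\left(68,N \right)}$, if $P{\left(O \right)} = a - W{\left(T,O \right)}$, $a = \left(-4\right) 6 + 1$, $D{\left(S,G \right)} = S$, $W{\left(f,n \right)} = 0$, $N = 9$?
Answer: $-91$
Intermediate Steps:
$a = -23$ ($a = -24 + 1 = -23$)
$P{\left(O \right)} = -23$ ($P{\left(O \right)} = -23 - 0 = -23 + 0 = -23$)
$P{\left(69 \right)} - D{\left(68,N \right)} = -23 - 68 = -91$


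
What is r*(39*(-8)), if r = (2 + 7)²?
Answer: -25272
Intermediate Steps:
r = 81 (r = 9² = 81)
r*(39*(-8)) = 81*(39*(-8)) = 81*(-312) = -25272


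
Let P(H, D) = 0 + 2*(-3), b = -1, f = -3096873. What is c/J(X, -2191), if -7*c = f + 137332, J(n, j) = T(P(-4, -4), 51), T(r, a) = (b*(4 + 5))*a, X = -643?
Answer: -2959541/3213 ≈ -921.11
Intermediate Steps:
P(H, D) = -6 (P(H, D) = 0 - 6 = -6)
T(r, a) = -9*a (T(r, a) = (-(4 + 5))*a = (-1*9)*a = -9*a)
J(n, j) = -459 (J(n, j) = -9*51 = -459)
c = 2959541/7 (c = -(-3096873 + 137332)/7 = -⅐*(-2959541) = 2959541/7 ≈ 4.2279e+5)
c/J(X, -2191) = (2959541/7)/(-459) = (2959541/7)*(-1/459) = -2959541/3213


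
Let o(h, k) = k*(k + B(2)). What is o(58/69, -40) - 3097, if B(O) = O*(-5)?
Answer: -1097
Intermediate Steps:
B(O) = -5*O
o(h, k) = k*(-10 + k) (o(h, k) = k*(k - 5*2) = k*(k - 10) = k*(-10 + k))
o(58/69, -40) - 3097 = -40*(-10 - 40) - 3097 = -40*(-50) - 3097 = 2000 - 3097 = -1097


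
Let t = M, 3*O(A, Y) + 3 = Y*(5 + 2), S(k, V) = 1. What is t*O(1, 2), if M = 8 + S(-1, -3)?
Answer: 33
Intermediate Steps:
O(A, Y) = -1 + 7*Y/3 (O(A, Y) = -1 + (Y*(5 + 2))/3 = -1 + (Y*7)/3 = -1 + (7*Y)/3 = -1 + 7*Y/3)
M = 9 (M = 8 + 1 = 9)
t = 9
t*O(1, 2) = 9*(-1 + (7/3)*2) = 9*(-1 + 14/3) = 9*(11/3) = 33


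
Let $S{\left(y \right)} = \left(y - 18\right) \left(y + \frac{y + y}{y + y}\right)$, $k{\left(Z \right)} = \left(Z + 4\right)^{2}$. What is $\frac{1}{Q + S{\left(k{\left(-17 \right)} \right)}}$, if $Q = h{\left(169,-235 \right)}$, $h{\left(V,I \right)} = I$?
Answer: $\frac{1}{25435} \approx 3.9316 \cdot 10^{-5}$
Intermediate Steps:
$k{\left(Z \right)} = \left(4 + Z\right)^{2}$
$Q = -235$
$S{\left(y \right)} = \left(1 + y\right) \left(-18 + y\right)$ ($S{\left(y \right)} = \left(-18 + y\right) \left(y + \frac{2 y}{2 y}\right) = \left(-18 + y\right) \left(y + 2 y \frac{1}{2 y}\right) = \left(-18 + y\right) \left(y + 1\right) = \left(-18 + y\right) \left(1 + y\right) = \left(1 + y\right) \left(-18 + y\right)$)
$\frac{1}{Q + S{\left(k{\left(-17 \right)} \right)}} = \frac{1}{-235 - \left(18 - \left(4 - 17\right)^{4} + 17 \left(4 - 17\right)^{2}\right)} = \frac{1}{-235 - \left(18 - 28561 + 2873\right)} = \frac{1}{-235 - \left(2891 - 28561\right)} = \frac{1}{-235 - -25670} = \frac{1}{-235 + 25670} = \frac{1}{25435}$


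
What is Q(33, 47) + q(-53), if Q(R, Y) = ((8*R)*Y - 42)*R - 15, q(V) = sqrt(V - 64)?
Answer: 408063 + 3*I*sqrt(13) ≈ 4.0806e+5 + 10.817*I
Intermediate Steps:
q(V) = sqrt(-64 + V)
Q(R, Y) = -15 + R*(-42 + 8*R*Y) (Q(R, Y) = (8*R*Y - 42)*R - 15 = (-42 + 8*R*Y)*R - 15 = R*(-42 + 8*R*Y) - 15 = -15 + R*(-42 + 8*R*Y))
Q(33, 47) + q(-53) = (-15 - 42*33 + 8*47*33**2) + sqrt(-64 - 53) = (-15 - 1386 + 8*47*1089) + sqrt(-117) = (-15 - 1386 + 409464) + 3*I*sqrt(13) = 408063 + 3*I*sqrt(13)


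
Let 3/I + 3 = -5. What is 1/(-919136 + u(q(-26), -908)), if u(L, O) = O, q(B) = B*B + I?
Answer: -1/920044 ≈ -1.0869e-6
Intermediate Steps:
I = -3/8 (I = 3/(-3 - 5) = 3/(-8) = 3*(-⅛) = -3/8 ≈ -0.37500)
q(B) = -3/8 + B² (q(B) = B*B - 3/8 = B² - 3/8 = -3/8 + B²)
1/(-919136 + u(q(-26), -908)) = 1/(-919136 - 908) = 1/(-920044) = -1/920044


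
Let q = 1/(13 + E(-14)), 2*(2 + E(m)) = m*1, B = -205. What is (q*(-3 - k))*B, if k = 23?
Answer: 2665/2 ≈ 1332.5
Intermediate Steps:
E(m) = -2 + m/2 (E(m) = -2 + (m*1)/2 = -2 + m/2)
q = 1/4 (q = 1/(13 + (-2 + (1/2)*(-14))) = 1/(13 + (-2 - 7)) = 1/(13 - 9) = 1/4 ≈ 0.25000)
(q*(-3 - k))*B = ((-3 - 1*23)/4)*(-205) = ((-3 - 23)/4)*(-205) = ((1/4)*(-26))*(-205) = -13/2*(-205) = 2665/2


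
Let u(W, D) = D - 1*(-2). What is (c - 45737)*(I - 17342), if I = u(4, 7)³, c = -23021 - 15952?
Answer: 1407287230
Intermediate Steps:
u(W, D) = 2 + D (u(W, D) = D + 2 = 2 + D)
c = -38973
I = 729 (I = (2 + 7)³ = 9³ = 729)
(c - 45737)*(I - 17342) = (-38973 - 45737)*(729 - 17342) = -84710*(-16613) = 1407287230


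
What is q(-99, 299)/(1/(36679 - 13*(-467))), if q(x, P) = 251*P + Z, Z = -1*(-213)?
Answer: 3217450500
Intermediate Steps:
Z = 213
q(x, P) = 213 + 251*P (q(x, P) = 251*P + 213 = 213 + 251*P)
q(-99, 299)/(1/(36679 - 13*(-467))) = (213 + 251*299)/(1/(36679 - 13*(-467))) = (213 + 75049)/(1/(36679 + 6071)) = 75262/(1/42750) = 75262*42750 = 3217450500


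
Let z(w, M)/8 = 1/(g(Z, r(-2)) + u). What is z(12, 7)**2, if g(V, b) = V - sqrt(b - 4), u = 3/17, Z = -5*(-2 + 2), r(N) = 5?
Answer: 4624/49 ≈ 94.367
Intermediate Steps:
Z = 0 (Z = -5*0 = 0)
u = 3/17 (u = 3*(1/17) = 3/17 ≈ 0.17647)
g(V, b) = V - sqrt(-4 + b)
z(w, M) = -68/7 (z(w, M) = 8/((0 - sqrt(-4 + 5)) + 3/17) = 8/((0 - sqrt(1)) + 3/17) = 8/((0 - 1*1) + 3/17) = 8/((0 - 1) + 3/17) = 8/(-1 + 3/17) = 8/(-14/17) = 8*(-17/14) = -68/7)
z(12, 7)**2 = (-68/7)**2 = 4624/49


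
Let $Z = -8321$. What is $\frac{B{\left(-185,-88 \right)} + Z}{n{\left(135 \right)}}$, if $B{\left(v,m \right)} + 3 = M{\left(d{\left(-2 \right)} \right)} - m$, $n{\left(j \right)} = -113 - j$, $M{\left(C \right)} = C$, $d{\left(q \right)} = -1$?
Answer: $\frac{8237}{248} \approx 33.214$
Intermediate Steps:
$B{\left(v,m \right)} = -4 - m$ ($B{\left(v,m \right)} = -3 - \left(1 + m\right) = -4 - m$)
$\frac{B{\left(-185,-88 \right)} + Z}{n{\left(135 \right)}} = \frac{\left(-4 - -88\right) - 8321}{-113 - 135} = \frac{\left(-4 + 88\right) - 8321}{-113 - 135} = \frac{84 - 8321}{-248} = \left(-8237\right) \left(- \frac{1}{248}\right) = \frac{8237}{248}$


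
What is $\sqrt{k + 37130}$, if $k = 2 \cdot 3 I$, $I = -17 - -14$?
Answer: $2 \sqrt{9278} \approx 192.64$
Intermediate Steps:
$I = -3$ ($I = -17 + 14 = -3$)
$k = -18$ ($k = 2 \cdot 3 \left(-3\right) = 6 \left(-3\right) = -18$)
$\sqrt{k + 37130} = \sqrt{-18 + 37130} = \sqrt{37112} = 2 \sqrt{9278}$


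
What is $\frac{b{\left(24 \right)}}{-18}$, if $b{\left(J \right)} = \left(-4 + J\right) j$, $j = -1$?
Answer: $\frac{10}{9} \approx 1.1111$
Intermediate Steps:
$b{\left(J \right)} = 4 - J$ ($b{\left(J \right)} = \left(-4 + J\right) \left(-1\right) = 4 - J$)
$\frac{b{\left(24 \right)}}{-18} = \frac{4 - 24}{-18} = \left(4 - 24\right) \left(- \frac{1}{18}\right) = \left(-20\right) \left(- \frac{1}{18}\right) = \frac{10}{9}$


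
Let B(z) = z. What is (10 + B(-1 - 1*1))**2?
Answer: 64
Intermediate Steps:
(10 + B(-1 - 1*1))**2 = (10 + (-1 - 1*1))**2 = (10 + (-1 - 1))**2 = (10 - 2)**2 = 8**2 = 64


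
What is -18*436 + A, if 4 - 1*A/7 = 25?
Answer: -7995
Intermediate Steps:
A = -147 (A = 28 - 7*25 = 28 - 175 = -147)
-18*436 + A = -18*436 - 147 = -7848 - 147 = -7995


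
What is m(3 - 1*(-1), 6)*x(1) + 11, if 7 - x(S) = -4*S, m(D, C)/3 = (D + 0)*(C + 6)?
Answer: 1595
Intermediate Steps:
m(D, C) = 3*D*(6 + C) (m(D, C) = 3*((D + 0)*(C + 6)) = 3*(D*(6 + C)) = 3*D*(6 + C))
x(S) = 7 + 4*S (x(S) = 7 - (-4)*S = 7 + 4*S)
m(3 - 1*(-1), 6)*x(1) + 11 = (3*(3 - 1*(-1))*(6 + 6))*(7 + 4*1) + 11 = (3*(3 + 1)*12)*(7 + 4) + 11 = (3*4*12)*11 + 11 = 144*11 + 11 = 1584 + 11 = 1595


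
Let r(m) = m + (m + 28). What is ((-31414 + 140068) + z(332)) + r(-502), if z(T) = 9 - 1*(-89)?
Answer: 107776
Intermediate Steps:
r(m) = 28 + 2*m (r(m) = m + (28 + m) = 28 + 2*m)
z(T) = 98 (z(T) = 9 + 89 = 98)
((-31414 + 140068) + z(332)) + r(-502) = ((-31414 + 140068) + 98) + (28 + 2*(-502)) = (108654 + 98) + (28 - 1004) = 108752 - 976 = 107776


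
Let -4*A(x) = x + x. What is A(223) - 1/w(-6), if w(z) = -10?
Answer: -557/5 ≈ -111.40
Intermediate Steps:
A(x) = -x/2 (A(x) = -(x + x)/4 = -x/2)
A(223) - 1/w(-6) = -1/2*223 - 1/(-10) = -223/2 - 1*(-1/10) = -223/2 + 1/10 = -557/5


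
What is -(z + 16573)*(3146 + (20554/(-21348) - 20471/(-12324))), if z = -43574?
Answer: 143291105859059/1686492 ≈ 8.4964e+7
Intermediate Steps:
-(z + 16573)*(3146 + (20554/(-21348) - 20471/(-12324))) = -(-43574 + 16573)*(3146 + (20554/(-21348) - 20471/(-12324))) = -(-27001)*(3146 + (20554*(-1/21348) - 20471*(-1/12324))) = -(-27001)*(3146 + (-10277/10674 + 20471/12324)) = -(-27001)*(3146 + 15308951/21924396) = -(-27001)*68989458767/21924396 = -1*(-143291105859059/1686492) = 143291105859059/1686492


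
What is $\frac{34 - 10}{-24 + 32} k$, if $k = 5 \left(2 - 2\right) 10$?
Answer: $0$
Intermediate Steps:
$k = 0$ ($k = 5 \left(2 - 2\right) 10 = 5 \cdot 0 \cdot 10 = 0 \cdot 10 = 0$)
$\frac{34 - 10}{-24 + 32} k = \frac{34 - 10}{-24 + 32} \cdot 0 = \frac{24}{8} \cdot 0 = 24 \cdot \frac{1}{8} \cdot 0 = 3 \cdot 0 = 0$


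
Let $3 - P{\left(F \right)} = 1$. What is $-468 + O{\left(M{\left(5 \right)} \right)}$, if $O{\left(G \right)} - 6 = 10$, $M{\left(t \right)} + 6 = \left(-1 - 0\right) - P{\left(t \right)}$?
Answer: $-452$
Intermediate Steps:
$P{\left(F \right)} = 2$ ($P{\left(F \right)} = 3 - 1 = 2$)
$M{\left(t \right)} = -9$ ($M{\left(t \right)} = -6 - 3 = -9$)
$O{\left(G \right)} = 16$ ($O{\left(G \right)} = 6 + 10 = 16$)
$-468 + O{\left(M{\left(5 \right)} \right)} = -468 + 16 = -452$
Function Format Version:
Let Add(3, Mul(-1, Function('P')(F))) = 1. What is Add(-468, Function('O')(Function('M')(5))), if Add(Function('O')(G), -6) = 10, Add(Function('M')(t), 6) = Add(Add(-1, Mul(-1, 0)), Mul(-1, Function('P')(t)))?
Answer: -452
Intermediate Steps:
Function('P')(F) = 2 (Function('P')(F) = Add(3, Mul(-1, 1)) = Add(3, -1) = 2)
Function('M')(t) = -9 (Function('M')(t) = Add(-6, Add(Add(-1, Mul(-1, 0)), Mul(-1, 2))) = Add(-6, Add(Add(-1, 0), -2)) = Add(-6, Add(-1, -2)) = Add(-6, -3) = -9)
Function('O')(G) = 16 (Function('O')(G) = Add(6, 10) = 16)
Add(-468, Function('O')(Function('M')(5))) = Add(-468, 16) = -452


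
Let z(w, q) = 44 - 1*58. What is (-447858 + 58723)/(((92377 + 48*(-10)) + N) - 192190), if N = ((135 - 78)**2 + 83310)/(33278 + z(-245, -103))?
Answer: 392248080/101092721 ≈ 3.8801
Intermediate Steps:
z(w, q) = -14 (z(w, q) = 44 - 58 = -14)
N = 2623/1008 (N = ((135 - 78)**2 + 83310)/(33278 - 14) = (57**2 + 83310)/33264 = (3249 + 83310)*(1/33264) = 86559*(1/33264) = 2623/1008 ≈ 2.6022)
(-447858 + 58723)/(((92377 + 48*(-10)) + N) - 192190) = (-447858 + 58723)/(((92377 + 48*(-10)) + 2623/1008) - 192190) = -389135/(((92377 - 480) + 2623/1008) - 192190) = -389135/((91897 + 2623/1008) - 192190) = -389135/(92634799/1008 - 192190) = -389135/(-101092721/1008) = -389135*(-1008/101092721) = 392248080/101092721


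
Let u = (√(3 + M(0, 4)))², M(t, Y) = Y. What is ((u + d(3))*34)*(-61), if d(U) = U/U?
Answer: -16592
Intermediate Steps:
d(U) = 1
u = 7 (u = (√(3 + 4))² = (√7)² = 7)
((u + d(3))*34)*(-61) = ((7 + 1)*34)*(-61) = (8*34)*(-61) = 272*(-61) = -16592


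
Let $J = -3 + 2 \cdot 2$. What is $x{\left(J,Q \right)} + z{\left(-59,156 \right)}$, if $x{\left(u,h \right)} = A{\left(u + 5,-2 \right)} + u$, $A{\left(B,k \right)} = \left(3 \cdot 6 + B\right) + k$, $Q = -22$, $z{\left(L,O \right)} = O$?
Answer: $179$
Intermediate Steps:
$J = 1$ ($J = -3 + 4 = 1$)
$A{\left(B,k \right)} = 18 + B + k$ ($A{\left(B,k \right)} = \left(18 + B\right) + k = 18 + B + k$)
$x{\left(u,h \right)} = 21 + 2 u$ ($x{\left(u,h \right)} = \left(18 + \left(u + 5\right) - 2\right) + u = \left(18 + \left(5 + u\right) - 2\right) + u = \left(21 + u\right) + u = 21 + 2 u$)
$x{\left(J,Q \right)} + z{\left(-59,156 \right)} = \left(21 + 2 \cdot 1\right) + 156 = \left(21 + 2\right) + 156 = 23 + 156 = 179$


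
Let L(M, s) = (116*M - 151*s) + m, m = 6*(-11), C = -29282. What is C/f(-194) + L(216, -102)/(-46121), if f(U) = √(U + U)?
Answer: -2376/2713 + 14641*I*√97/97 ≈ -0.87578 + 1486.6*I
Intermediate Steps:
m = -66
f(U) = √2*√U (f(U) = √(2*U) = √2*√U)
L(M, s) = -66 - 151*s + 116*M (L(M, s) = (116*M - 151*s) - 66 = (-151*s + 116*M) - 66 = -66 - 151*s + 116*M)
C/f(-194) + L(216, -102)/(-46121) = -29282*(-I*√97/194) + (-66 - 151*(-102) + 116*216)/(-46121) = -29282*(-I*√97/194) + (-66 + 15402 + 25056)*(-1/46121) = -29282*(-I*√97/194) + 40392*(-1/46121) = -(-14641)*I*√97/97 - 2376/2713 = 14641*I*√97/97 - 2376/2713 = -2376/2713 + 14641*I*√97/97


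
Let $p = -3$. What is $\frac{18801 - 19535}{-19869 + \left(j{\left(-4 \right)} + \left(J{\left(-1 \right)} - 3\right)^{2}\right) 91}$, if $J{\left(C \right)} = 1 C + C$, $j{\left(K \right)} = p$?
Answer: $\frac{734}{17867} \approx 0.041081$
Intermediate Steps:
$j{\left(K \right)} = -3$
$J{\left(C \right)} = 2 C$ ($J{\left(C \right)} = C + C = 2 C$)
$\frac{18801 - 19535}{-19869 + \left(j{\left(-4 \right)} + \left(J{\left(-1 \right)} - 3\right)^{2}\right) 91} = \frac{18801 - 19535}{-19869 + \left(-3 + \left(2 \left(-1\right) - 3\right)^{2}\right) 91} = - \frac{734}{-19869 + \left(-3 + \left(-2 - 3\right)^{2}\right) 91} = - \frac{734}{-19869 + \left(-3 + \left(-5\right)^{2}\right) 91} = - \frac{734}{-19869 + \left(-3 + 25\right) 91} = - \frac{734}{-19869 + 22 \cdot 91} = - \frac{734}{-19869 + 2002} = - \frac{734}{-17867} = \left(-734\right) \left(- \frac{1}{17867}\right) = \frac{734}{17867}$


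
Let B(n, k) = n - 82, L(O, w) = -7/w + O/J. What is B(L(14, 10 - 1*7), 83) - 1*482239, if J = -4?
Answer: -2893961/6 ≈ -4.8233e+5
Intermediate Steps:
L(O, w) = -7/w - O/4 (L(O, w) = -7/w + O/(-4) = -7/w + O*(-¼) = -7/w - O/4)
B(n, k) = -82 + n
B(L(14, 10 - 1*7), 83) - 1*482239 = (-82 + (-7/(10 - 1*7) - ¼*14)) - 1*482239 = (-82 + (-7/(10 - 7) - 7/2)) - 482239 = (-82 + (-7/3 - 7/2)) - 482239 = (-82 - 35/6) - 482239 = -527/6 - 482239 = -2893961/6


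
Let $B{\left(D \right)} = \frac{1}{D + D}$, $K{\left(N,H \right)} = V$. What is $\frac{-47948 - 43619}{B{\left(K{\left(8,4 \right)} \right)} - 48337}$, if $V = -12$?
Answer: $\frac{3048}{1609} \approx 1.8943$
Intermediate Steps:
$K{\left(N,H \right)} = -12$
$B{\left(D \right)} = \frac{1}{2 D}$
$\frac{-47948 - 43619}{B{\left(K{\left(8,4 \right)} \right)} - 48337} = \frac{-47948 - 43619}{\frac{1}{2 \left(-12\right)} - 48337} = - \frac{91567}{\frac{1}{2} \left(- \frac{1}{12}\right) - 48337} = - \frac{91567}{- \frac{1}{24} - 48337} = - \frac{91567}{- \frac{1160089}{24}} = \left(-91567\right) \left(- \frac{24}{1160089}\right) = \frac{3048}{1609}$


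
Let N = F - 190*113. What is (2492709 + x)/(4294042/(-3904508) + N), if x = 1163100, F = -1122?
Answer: -7137067743486/44107469389 ≈ -161.81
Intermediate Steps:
N = -22592 (N = -1122 - 190*113 = -1122 - 21470 = -22592)
(2492709 + x)/(4294042/(-3904508) + N) = (2492709 + 1163100)/(4294042/(-3904508) - 22592) = 3655809/(4294042*(-1/3904508) - 22592) = 3655809/(-2147021/1952254 - 22592) = 3655809/(-44107469389/1952254) = 3655809*(-1952254/44107469389) = -7137067743486/44107469389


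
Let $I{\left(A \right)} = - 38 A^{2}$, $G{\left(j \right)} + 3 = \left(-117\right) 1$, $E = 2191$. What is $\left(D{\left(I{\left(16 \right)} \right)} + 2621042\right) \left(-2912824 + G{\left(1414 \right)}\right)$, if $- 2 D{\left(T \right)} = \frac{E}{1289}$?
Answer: $- \frac{9841445512568120}{1289} \approx -7.6349 \cdot 10^{12}$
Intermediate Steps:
$G{\left(j \right)} = -120$ ($G{\left(j \right)} = -3 - 117 = -120$)
$D{\left(T \right)} = - \frac{2191}{2578}$ ($D{\left(T \right)} = - \frac{2191 \cdot \frac{1}{1289}}{2} = \left(- \frac{1}{2}\right) \frac{2191}{1289} = - \frac{2191}{2578}$)
$\left(D{\left(I{\left(16 \right)} \right)} + 2621042\right) \left(-2912824 + G{\left(1414 \right)}\right) = \left(- \frac{2191}{2578} + 2621042\right) \left(-2912824 - 120\right) = \frac{6757044085}{2578} \left(-2912944\right) = - \frac{9841445512568120}{1289}$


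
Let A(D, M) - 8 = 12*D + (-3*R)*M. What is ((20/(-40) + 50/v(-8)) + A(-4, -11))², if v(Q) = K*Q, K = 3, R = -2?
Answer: 1697809/144 ≈ 11790.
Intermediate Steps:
v(Q) = 3*Q
A(D, M) = 8 + 6*M + 12*D (A(D, M) = 8 + (12*D + (-3*(-2))*M) = 8 + (12*D + 6*M) = 8 + (6*M + 12*D) = 8 + 6*M + 12*D)
((20/(-40) + 50/v(-8)) + A(-4, -11))² = ((20/(-40) + 50/((3*(-8)))) + (8 + 6*(-11) + 12*(-4)))² = ((20*(-1/40) + 50/(-24)) + (8 - 66 - 48))² = ((-½ + 50*(-1/24)) - 106)² = ((-½ - 25/12) - 106)² = (-31/12 - 106)² = (-1303/12)² = 1697809/144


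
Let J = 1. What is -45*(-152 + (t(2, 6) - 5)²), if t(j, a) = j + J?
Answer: 6660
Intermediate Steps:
t(j, a) = 1 + j (t(j, a) = j + 1 = 1 + j)
-45*(-152 + (t(2, 6) - 5)²) = -45*(-152 + ((1 + 2) - 5)²) = -45*(-152 + (3 - 5)²) = -45*(-152 + (-2)²) = -45*(-152 + 4) = -45*(-148) = 6660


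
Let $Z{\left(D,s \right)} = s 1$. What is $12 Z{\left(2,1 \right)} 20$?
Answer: $240$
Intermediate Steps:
$Z{\left(D,s \right)} = s$
$12 Z{\left(2,1 \right)} 20 = 12 \cdot 1 \cdot 20 = 12 \cdot 20 = 240$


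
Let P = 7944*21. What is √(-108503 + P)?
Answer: √58321 ≈ 241.50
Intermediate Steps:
P = 166824
√(-108503 + P) = √(-108503 + 166824) = √58321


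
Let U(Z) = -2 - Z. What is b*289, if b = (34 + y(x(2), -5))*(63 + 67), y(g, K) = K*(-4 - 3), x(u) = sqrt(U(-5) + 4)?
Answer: 2592330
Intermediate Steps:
x(u) = sqrt(7) (x(u) = sqrt((-2 - 1*(-5)) + 4) = sqrt((-2 + 5) + 4) = sqrt(3 + 4) = sqrt(7))
y(g, K) = -7*K (y(g, K) = K*(-7) = -7*K)
b = 8970 (b = (34 - 7*(-5))*(63 + 67) = (34 + 35)*130 = 69*130 = 8970)
b*289 = 8970*289 = 2592330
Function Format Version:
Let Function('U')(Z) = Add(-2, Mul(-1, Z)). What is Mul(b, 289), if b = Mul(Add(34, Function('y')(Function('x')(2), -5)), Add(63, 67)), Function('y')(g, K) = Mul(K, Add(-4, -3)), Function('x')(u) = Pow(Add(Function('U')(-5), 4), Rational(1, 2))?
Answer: 2592330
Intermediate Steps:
Function('x')(u) = Pow(7, Rational(1, 2)) (Function('x')(u) = Pow(Add(Add(-2, Mul(-1, -5)), 4), Rational(1, 2)) = Pow(Add(Add(-2, 5), 4), Rational(1, 2)) = Pow(Add(3, 4), Rational(1, 2)) = Pow(7, Rational(1, 2)))
Function('y')(g, K) = Mul(-7, K) (Function('y')(g, K) = Mul(K, -7) = Mul(-7, K))
b = 8970 (b = Mul(Add(34, Mul(-7, -5)), Add(63, 67)) = Mul(Add(34, 35), 130) = Mul(69, 130) = 8970)
Mul(b, 289) = Mul(8970, 289) = 2592330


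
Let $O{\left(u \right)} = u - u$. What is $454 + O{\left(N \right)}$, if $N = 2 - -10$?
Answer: $454$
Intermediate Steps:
$N = 12$ ($N = 2 + 10 = 12$)
$O{\left(u \right)} = 0$
$454 + O{\left(N \right)} = 454 + 0 = 454$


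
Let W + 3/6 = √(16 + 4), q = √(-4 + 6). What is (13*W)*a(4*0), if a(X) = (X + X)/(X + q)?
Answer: 0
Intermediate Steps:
q = √2 ≈ 1.4142
W = -½ + 2*√5 (W = -½ + √(16 + 4) = -½ + √20 = -½ + 2*√5 ≈ 3.9721)
a(X) = 2*X/(X + √2) (a(X) = (X + X)/(X + √2) = (2*X)/(X + √2) = 2*X/(X + √2))
(13*W)*a(4*0) = (13*(-½ + 2*√5))*(2*(4*0)/(4*0 + √2)) = (-13/2 + 26*√5)*(2*0/(0 + √2)) = (-13/2 + 26*√5)*(2*0/√2) = (-13/2 + 26*√5)*(2*0*(√2/2)) = (-13/2 + 26*√5)*0 = 0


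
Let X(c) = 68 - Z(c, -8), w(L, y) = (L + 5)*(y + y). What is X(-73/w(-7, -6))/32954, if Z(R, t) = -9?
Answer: 77/32954 ≈ 0.0023366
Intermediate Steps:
w(L, y) = 2*y*(5 + L) (w(L, y) = (5 + L)*(2*y) = 2*y*(5 + L))
X(c) = 77 (X(c) = 68 - 1*(-9) = 68 + 9 = 77)
X(-73/w(-7, -6))/32954 = 77/32954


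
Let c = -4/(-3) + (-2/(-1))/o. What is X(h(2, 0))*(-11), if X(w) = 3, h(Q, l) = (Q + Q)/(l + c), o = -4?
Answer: -33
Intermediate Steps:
c = 5/6 (c = -4/(-3) - 2/(-1)/(-4) = -4*(-1/3) - 2*(-1)*(-1/4) = 4/3 + 2*(-1/4) = 4/3 - 1/2 = 5/6 ≈ 0.83333)
h(Q, l) = 2*Q/(5/6 + l) (h(Q, l) = (Q + Q)/(l + 5/6) = (2*Q)/(5/6 + l) = 2*Q/(5/6 + l))
X(h(2, 0))*(-11) = 3*(-11) = -33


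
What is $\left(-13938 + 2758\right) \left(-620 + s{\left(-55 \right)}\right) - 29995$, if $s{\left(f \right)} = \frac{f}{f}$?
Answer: $6890425$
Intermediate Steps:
$s{\left(f \right)} = 1$
$\left(-13938 + 2758\right) \left(-620 + s{\left(-55 \right)}\right) - 29995 = \left(-13938 + 2758\right) \left(-620 + 1\right) - 29995 = \left(-11180\right) \left(-619\right) - 29995 = 6920420 - 29995 = 6890425$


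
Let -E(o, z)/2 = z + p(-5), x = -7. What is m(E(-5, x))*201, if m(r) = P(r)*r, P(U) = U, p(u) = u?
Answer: 115776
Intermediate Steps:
E(o, z) = 10 - 2*z (E(o, z) = -2*(z - 5) = -2*(-5 + z) = 10 - 2*z)
m(r) = r**2 (m(r) = r*r = r**2)
m(E(-5, x))*201 = (10 - 2*(-7))**2*201 = (10 + 14)**2*201 = 24**2*201 = 576*201 = 115776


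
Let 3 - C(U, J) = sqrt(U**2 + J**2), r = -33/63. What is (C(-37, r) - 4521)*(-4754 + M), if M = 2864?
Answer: 8539020 + 450*sqrt(24154) ≈ 8.6090e+6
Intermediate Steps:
r = -11/21 (r = -33*1/63 = -11/21 ≈ -0.52381)
C(U, J) = 3 - sqrt(J**2 + U**2) (C(U, J) = 3 - sqrt(U**2 + J**2) = 3 - sqrt(J**2 + U**2))
(C(-37, r) - 4521)*(-4754 + M) = ((3 - sqrt((-11/21)**2 + (-37)**2)) - 4521)*(-4754 + 2864) = ((3 - sqrt(121/441 + 1369)) - 4521)*(-1890) = ((3 - sqrt(603850/441)) - 4521)*(-1890) = ((3 - 5*sqrt(24154)/21) - 4521)*(-1890) = (-4518 - 5*sqrt(24154)/21)*(-1890) = 8539020 + 450*sqrt(24154)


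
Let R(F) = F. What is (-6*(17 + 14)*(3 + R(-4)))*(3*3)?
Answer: 1674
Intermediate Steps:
(-6*(17 + 14)*(3 + R(-4)))*(3*3) = (-6*(17 + 14)*(3 - 4))*(3*3) = -186*(-1)*9 = -6*(-31)*9 = 186*9 = 1674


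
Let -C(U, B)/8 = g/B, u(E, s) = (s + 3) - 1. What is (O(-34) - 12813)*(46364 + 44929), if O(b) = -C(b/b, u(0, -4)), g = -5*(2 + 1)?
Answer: -1164259629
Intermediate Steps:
g = -15 (g = -5*3 = -15)
u(E, s) = 2 + s (u(E, s) = (3 + s) - 1 = 2 + s)
C(U, B) = 120/B (C(U, B) = -(-120)/B = 120/B)
O(b) = 60 (O(b) = -120/(2 - 4) = -120/(-2) = -120*(-1)/2 = -1*(-60) = 60)
(O(-34) - 12813)*(46364 + 44929) = (60 - 12813)*(46364 + 44929) = -12753*91293 = -1164259629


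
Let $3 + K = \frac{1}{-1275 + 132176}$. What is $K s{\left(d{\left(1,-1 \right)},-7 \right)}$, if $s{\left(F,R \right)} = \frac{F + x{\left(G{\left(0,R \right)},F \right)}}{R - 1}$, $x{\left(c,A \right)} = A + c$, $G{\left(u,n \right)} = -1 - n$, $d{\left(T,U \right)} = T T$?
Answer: $\frac{392702}{130901} \approx 3.0$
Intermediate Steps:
$d{\left(T,U \right)} = T^{2}$
$K = - \frac{392702}{130901}$ ($K = -3 + \frac{1}{-1275 + 132176} = -3 + \frac{1}{130901} = - \frac{392702}{130901} \approx -3.0$)
$s{\left(F,R \right)} = \frac{-1 - R + 2 F}{-1 + R}$ ($s{\left(F,R \right)} = \frac{F - \left(1 + R - F\right)}{R - 1} = \frac{F - \left(1 + R - F\right)}{-1 + R} = \frac{-1 - R + 2 F}{-1 + R}$)
$K s{\left(d{\left(1,-1 \right)},-7 \right)} = - \frac{392702 \frac{-1 - -7 + 2 \cdot 1^{2}}{-1 - 7}}{130901} = - \frac{392702 \frac{-1 + 7 + 2 \cdot 1}{-8}}{130901} = - \frac{392702 \left(- \frac{-1 + 7 + 2}{8}\right)}{130901} = - \frac{392702 \left(\left(- \frac{1}{8}\right) 8\right)}{130901} = \left(- \frac{392702}{130901}\right) \left(-1\right) = \frac{392702}{130901}$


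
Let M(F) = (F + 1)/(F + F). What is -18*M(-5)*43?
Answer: -1548/5 ≈ -309.60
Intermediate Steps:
M(F) = (1 + F)/(2*F) (M(F) = (1 + F)/((2*F)) = (1 + F)*(1/(2*F)) = (1 + F)/(2*F))
-18*M(-5)*43 = -9*(1 - 5)/(-5)*43 = -9*(-1)*(-4)/5*43 = -18*2/5*43 = -36/5*43 = -1548/5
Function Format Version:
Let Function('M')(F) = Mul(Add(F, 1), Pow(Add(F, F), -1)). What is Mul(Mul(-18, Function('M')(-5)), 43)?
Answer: Rational(-1548, 5) ≈ -309.60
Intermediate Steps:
Function('M')(F) = Mul(Rational(1, 2), Pow(F, -1), Add(1, F)) (Function('M')(F) = Mul(Add(1, F), Pow(Mul(2, F), -1)) = Mul(Add(1, F), Mul(Rational(1, 2), Pow(F, -1))) = Mul(Rational(1, 2), Pow(F, -1), Add(1, F)))
Mul(Mul(-18, Function('M')(-5)), 43) = Mul(Mul(-18, Mul(Rational(1, 2), Pow(-5, -1), Add(1, -5))), 43) = Mul(Mul(-18, Mul(Rational(1, 2), Rational(-1, 5), -4)), 43) = Mul(Mul(-18, Rational(2, 5)), 43) = Mul(Rational(-36, 5), 43) = Rational(-1548, 5)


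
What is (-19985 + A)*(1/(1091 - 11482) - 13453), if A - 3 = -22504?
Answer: 5939123208264/10391 ≈ 5.7156e+8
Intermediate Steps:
A = -22501 (A = 3 - 22504 = -22501)
(-19985 + A)*(1/(1091 - 11482) - 13453) = (-19985 - 22501)*(1/(1091 - 11482) - 13453) = -42486*(1/(-10391) - 13453) = -42486*(-1/10391 - 13453) = -42486*(-139790124/10391) = 5939123208264/10391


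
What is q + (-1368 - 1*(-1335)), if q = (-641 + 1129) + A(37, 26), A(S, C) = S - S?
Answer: 455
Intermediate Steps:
A(S, C) = 0
q = 488 (q = (-641 + 1129) + 0 = 488 + 0 = 488)
q + (-1368 - 1*(-1335)) = 488 + (-1368 - 1*(-1335)) = 488 + (-1368 + 1335) = 488 - 33 = 455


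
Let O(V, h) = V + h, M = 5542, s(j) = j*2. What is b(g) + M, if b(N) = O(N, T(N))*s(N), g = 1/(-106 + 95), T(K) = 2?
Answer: 670540/121 ≈ 5541.7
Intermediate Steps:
s(j) = 2*j
g = -1/11 (g = 1/(-11) = -1/11 ≈ -0.090909)
b(N) = 2*N*(2 + N) (b(N) = (N + 2)*(2*N) = (2 + N)*(2*N) = 2*N*(2 + N))
b(g) + M = 2*(-1/11)*(2 - 1/11) + 5542 = 2*(-1/11)*(21/11) + 5542 = -42/121 + 5542 = 670540/121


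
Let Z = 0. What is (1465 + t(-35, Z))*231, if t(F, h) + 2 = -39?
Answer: 328944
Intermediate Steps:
t(F, h) = -41 (t(F, h) = -2 - 39 = -41)
(1465 + t(-35, Z))*231 = (1465 - 41)*231 = 1424*231 = 328944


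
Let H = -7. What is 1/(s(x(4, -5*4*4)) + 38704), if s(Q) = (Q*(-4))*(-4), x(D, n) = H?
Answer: 1/38592 ≈ 2.5912e-5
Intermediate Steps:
x(D, n) = -7
s(Q) = 16*Q (s(Q) = -4*Q*(-4) = 16*Q)
1/(s(x(4, -5*4*4)) + 38704) = 1/(16*(-7) + 38704) = 1/(-112 + 38704) = 1/38592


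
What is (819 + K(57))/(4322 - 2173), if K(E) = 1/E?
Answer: 46684/122493 ≈ 0.38112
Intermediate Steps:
(819 + K(57))/(4322 - 2173) = (819 + 1/57)/(4322 - 2173) = (819 + 1/57)/2149 = (46684/57)*(1/2149) = 46684/122493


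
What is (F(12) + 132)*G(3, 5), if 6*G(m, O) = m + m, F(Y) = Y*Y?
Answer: 276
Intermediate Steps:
F(Y) = Y²
G(m, O) = m/3 (G(m, O) = (m + m)/6 = (2*m)/6 = m/3)
(F(12) + 132)*G(3, 5) = (12² + 132)*((⅓)*3) = (144 + 132)*1 = 276*1 = 276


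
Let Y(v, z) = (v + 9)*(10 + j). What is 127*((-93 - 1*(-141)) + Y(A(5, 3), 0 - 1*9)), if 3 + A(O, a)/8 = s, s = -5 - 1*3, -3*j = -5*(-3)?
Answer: -44069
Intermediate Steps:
j = -5 (j = -(-5)*(-3)/3 = -1/3*15 = -5)
s = -8 (s = -5 - 3 = -8)
A(O, a) = -88 (A(O, a) = -24 + 8*(-8) = -24 - 64 = -88)
Y(v, z) = 45 + 5*v (Y(v, z) = (v + 9)*(10 - 5) = (9 + v)*5 = 45 + 5*v)
127*((-93 - 1*(-141)) + Y(A(5, 3), 0 - 1*9)) = 127*((-93 - 1*(-141)) + (45 + 5*(-88))) = 127*((-93 + 141) + (45 - 440)) = 127*(48 - 395) = 127*(-347) = -44069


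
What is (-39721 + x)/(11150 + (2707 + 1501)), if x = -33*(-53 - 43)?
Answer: -36553/15358 ≈ -2.3801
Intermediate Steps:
x = 3168 (x = -33*(-96) = 3168)
(-39721 + x)/(11150 + (2707 + 1501)) = (-39721 + 3168)/(11150 + (2707 + 1501)) = -36553/(11150 + 4208) = -36553/15358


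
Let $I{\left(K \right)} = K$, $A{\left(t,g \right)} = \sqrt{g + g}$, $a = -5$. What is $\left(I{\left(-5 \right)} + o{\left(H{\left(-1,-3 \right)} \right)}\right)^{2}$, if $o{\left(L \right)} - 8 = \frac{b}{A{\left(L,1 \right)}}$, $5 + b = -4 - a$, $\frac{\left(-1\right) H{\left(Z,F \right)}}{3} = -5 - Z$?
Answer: $17 - 12 \sqrt{2} \approx 0.029437$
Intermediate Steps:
$H{\left(Z,F \right)} = 15 + 3 Z$ ($H{\left(Z,F \right)} = - 3 \left(-5 - Z\right) = 15 + 3 Z$)
$A{\left(t,g \right)} = \sqrt{2} \sqrt{g}$ ($A{\left(t,g \right)} = \sqrt{2 g} = \sqrt{2} \sqrt{g}$)
$b = -4$ ($b = -5 - -1 = -5 + \left(-4 + 5\right) = -5 + 1 = -4$)
$o{\left(L \right)} = 8 - 2 \sqrt{2}$ ($o{\left(L \right)} = 8 - \frac{4}{\sqrt{2} \sqrt{1}} = 8 - \frac{4}{\sqrt{2} \cdot 1} = 8 - \frac{4}{\sqrt{2}} = 8 - 4 \frac{\sqrt{2}}{2} = 8 - 2 \sqrt{2}$)
$\left(I{\left(-5 \right)} + o{\left(H{\left(-1,-3 \right)} \right)}\right)^{2} = \left(-5 + \left(8 - 2 \sqrt{2}\right)\right)^{2} = \left(3 - 2 \sqrt{2}\right)^{2}$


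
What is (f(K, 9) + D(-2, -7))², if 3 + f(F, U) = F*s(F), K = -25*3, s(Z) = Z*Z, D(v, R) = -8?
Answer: 177987796996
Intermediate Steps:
s(Z) = Z²
K = -75 (K = -5*15 = -75)
f(F, U) = -3 + F³ (f(F, U) = -3 + F*F² = -3 + F³)
(f(K, 9) + D(-2, -7))² = ((-3 + (-75)³) - 8)² = ((-3 - 421875) - 8)² = (-421878 - 8)² = (-421886)² = 177987796996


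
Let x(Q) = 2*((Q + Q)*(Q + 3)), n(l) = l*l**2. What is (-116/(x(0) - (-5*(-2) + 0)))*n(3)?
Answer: 1566/5 ≈ 313.20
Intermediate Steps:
n(l) = l**3
x(Q) = 4*Q*(3 + Q) (x(Q) = 2*((2*Q)*(3 + Q)) = 2*(2*Q*(3 + Q)) = 4*Q*(3 + Q))
(-116/(x(0) - (-5*(-2) + 0)))*n(3) = -116/(4*0*(3 + 0) - (-5*(-2) + 0))*3**3 = -116/(4*0*3 - (10 + 0))*27 = -116/(0 - 1*10)*27 = -116/(0 - 10)*27 = -116/(-10)*27 = -116*(-1/10)*27 = (58/5)*27 = 1566/5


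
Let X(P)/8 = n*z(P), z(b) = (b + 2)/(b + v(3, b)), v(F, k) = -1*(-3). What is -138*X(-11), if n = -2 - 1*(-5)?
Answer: -3726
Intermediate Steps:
v(F, k) = 3
n = 3 (n = -2 + 5 = 3)
z(b) = (2 + b)/(3 + b) (z(b) = (b + 2)/(b + 3) = (2 + b)/(3 + b))
X(P) = 24*(2 + P)/(3 + P) (X(P) = 8*(3*((2 + P)/(3 + P))) = 8*(3*(2 + P)/(3 + P)) = 24*(2 + P)/(3 + P))
-138*X(-11) = -3312*(2 - 11)/(3 - 11) = -3312*(-9)/(-8) = -3312*(-1)*(-9)/8 = -138*27 = -3726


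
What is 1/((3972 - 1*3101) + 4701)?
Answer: 1/5572 ≈ 0.00017947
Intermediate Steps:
1/((3972 - 1*3101) + 4701) = 1/((3972 - 3101) + 4701) = 1/(871 + 4701) = 1/5572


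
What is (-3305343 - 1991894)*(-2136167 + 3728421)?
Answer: -8434546802198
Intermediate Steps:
(-3305343 - 1991894)*(-2136167 + 3728421) = -5297237*1592254 = -8434546802198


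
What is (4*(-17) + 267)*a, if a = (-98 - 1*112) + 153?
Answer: -11343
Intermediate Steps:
a = -57 (a = (-98 - 112) + 153 = -210 + 153 = -57)
(4*(-17) + 267)*a = (4*(-17) + 267)*(-57) = (-68 + 267)*(-57) = 199*(-57) = -11343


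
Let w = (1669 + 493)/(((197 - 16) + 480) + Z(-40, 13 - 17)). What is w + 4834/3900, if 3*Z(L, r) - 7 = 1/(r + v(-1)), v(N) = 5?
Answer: 17459947/3882450 ≈ 4.4971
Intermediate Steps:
Z(L, r) = 7/3 + 1/(3*(5 + r)) (Z(L, r) = 7/3 + 1/(3*(r + 5)) = 7/3 + 1/(3*(5 + r)))
w = 6486/1991 (w = (1669 + 493)/(((197 - 16) + 480) + (36 + 7*(13 - 17))/(3*(5 + (13 - 17)))) = 2162/((181 + 480) + (36 + 7*(-4))/(3*(5 - 4))) = 2162/(661 + (⅓)*(36 - 28)/1) = 2162/(661 + (⅓)*1*8) = 2162/(661 + 8/3) = 2162/(1991/3) = 2162*(3/1991) = 6486/1991 ≈ 3.2577)
w + 4834/3900 = 6486/1991 + 4834/3900 = 6486/1991 + 4834*(1/3900) = 6486/1991 + 2417/1950 = 17459947/3882450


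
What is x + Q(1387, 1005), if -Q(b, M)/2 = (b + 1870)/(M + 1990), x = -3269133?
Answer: -9791059849/2995 ≈ -3.2691e+6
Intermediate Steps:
Q(b, M) = -2*(1870 + b)/(1990 + M) (Q(b, M) = -2*(b + 1870)/(M + 1990) = -2*(1870 + b)/(1990 + M))
x + Q(1387, 1005) = -3269133 + 2*(-1870 - 1*1387)/(1990 + 1005) = -3269133 + 2*(-1870 - 1387)/2995 = -3269133 + 2*(1/2995)*(-3257) = -3269133 - 6514/2995 = -9791059849/2995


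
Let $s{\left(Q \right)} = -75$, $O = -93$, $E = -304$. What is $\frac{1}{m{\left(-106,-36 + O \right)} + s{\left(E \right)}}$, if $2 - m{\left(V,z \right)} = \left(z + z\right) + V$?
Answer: $\frac{1}{291} \approx 0.0034364$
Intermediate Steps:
$m{\left(V,z \right)} = 2 - V - 2 z$ ($m{\left(V,z \right)} = 2 - \left(\left(z + z\right) + V\right) = 2 - \left(2 z + V\right) = 2 - \left(V + 2 z\right) = 2 - V - 2 z$)
$\frac{1}{m{\left(-106,-36 + O \right)} + s{\left(E \right)}} = \frac{1}{\left(2 - -106 - 2 \left(-36 - 93\right)\right) - 75} = \frac{1}{\left(2 + 106 - -258\right) - 75} = \frac{1}{\left(2 + 106 + 258\right) - 75} = \frac{1}{366 - 75} = \frac{1}{291}$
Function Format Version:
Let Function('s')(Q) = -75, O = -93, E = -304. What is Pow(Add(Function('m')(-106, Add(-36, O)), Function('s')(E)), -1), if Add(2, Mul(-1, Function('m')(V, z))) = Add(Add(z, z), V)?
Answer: Rational(1, 291) ≈ 0.0034364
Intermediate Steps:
Function('m')(V, z) = Add(2, Mul(-1, V), Mul(-2, z)) (Function('m')(V, z) = Add(2, Mul(-1, Add(Add(z, z), V))) = Add(2, Mul(-1, Add(Mul(2, z), V))) = Add(2, Mul(-1, Add(V, Mul(2, z)))) = Add(2, Add(Mul(-1, V), Mul(-2, z))) = Add(2, Mul(-1, V), Mul(-2, z)))
Pow(Add(Function('m')(-106, Add(-36, O)), Function('s')(E)), -1) = Pow(Add(Add(2, Mul(-1, -106), Mul(-2, Add(-36, -93))), -75), -1) = Pow(Add(Add(2, 106, Mul(-2, -129)), -75), -1) = Pow(Add(Add(2, 106, 258), -75), -1) = Pow(Add(366, -75), -1) = Pow(291, -1) = Rational(1, 291)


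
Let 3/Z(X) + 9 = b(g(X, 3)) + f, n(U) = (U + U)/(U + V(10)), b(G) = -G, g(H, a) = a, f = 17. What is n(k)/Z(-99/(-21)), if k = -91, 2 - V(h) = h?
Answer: 910/297 ≈ 3.0640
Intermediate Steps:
V(h) = 2 - h
n(U) = 2*U/(-8 + U) (n(U) = (U + U)/(U + (2 - 1*10)) = (2*U)/(U + (2 - 10)) = (2*U)/(U - 8) = (2*U)/(-8 + U) = 2*U/(-8 + U))
Z(X) = ⅗ (Z(X) = 3/(-9 + (-1*3 + 17)) = 3/(-9 + (-3 + 17)) = 3/(-9 + 14) = 3/5 = 3*(⅕) = ⅗)
n(k)/Z(-99/(-21)) = (2*(-91)/(-8 - 91))/(⅗) = (2*(-91)/(-99))*(5/3) = (2*(-91)*(-1/99))*(5/3) = (182/99)*(5/3) = 910/297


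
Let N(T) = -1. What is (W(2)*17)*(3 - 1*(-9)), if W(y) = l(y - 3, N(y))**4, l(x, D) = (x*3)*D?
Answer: 16524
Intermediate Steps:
l(x, D) = 3*D*x (l(x, D) = (3*x)*D = 3*D*x)
W(y) = (9 - 3*y)**4 (W(y) = (3*(-1)*(y - 3))**4 = (3*(-1)*(-3 + y))**4 = (9 - 3*y)**4)
(W(2)*17)*(3 - 1*(-9)) = ((81*(-3 + 2)**4)*17)*(3 - 1*(-9)) = ((81*(-1)**4)*17)*(3 + 9) = ((81*1)*17)*12 = (81*17)*12 = 1377*12 = 16524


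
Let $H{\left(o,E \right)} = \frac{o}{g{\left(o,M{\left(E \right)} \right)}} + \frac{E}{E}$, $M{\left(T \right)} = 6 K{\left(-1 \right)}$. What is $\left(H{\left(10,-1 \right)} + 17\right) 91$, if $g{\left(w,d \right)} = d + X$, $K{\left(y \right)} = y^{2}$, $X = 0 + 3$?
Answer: $\frac{15652}{9} \approx 1739.1$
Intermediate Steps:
$X = 3$
$M{\left(T \right)} = 6$ ($M{\left(T \right)} = 6 \left(-1\right)^{2} = 6 \cdot 1 = 6$)
$g{\left(w,d \right)} = 3 + d$ ($g{\left(w,d \right)} = d + 3 = 3 + d$)
$H{\left(o,E \right)} = 1 + \frac{o}{9}$ ($H{\left(o,E \right)} = \frac{o}{3 + 6} + \frac{E}{E} = \frac{o}{9} + 1 = 1 + \frac{o}{9}$)
$\left(H{\left(10,-1 \right)} + 17\right) 91 = \left(\left(1 + \frac{1}{9} \cdot 10\right) + 17\right) 91 = \left(\left(1 + \frac{10}{9}\right) + 17\right) 91 = \left(\frac{19}{9} + 17\right) 91 = \frac{172}{9} \cdot 91 = \frac{15652}{9}$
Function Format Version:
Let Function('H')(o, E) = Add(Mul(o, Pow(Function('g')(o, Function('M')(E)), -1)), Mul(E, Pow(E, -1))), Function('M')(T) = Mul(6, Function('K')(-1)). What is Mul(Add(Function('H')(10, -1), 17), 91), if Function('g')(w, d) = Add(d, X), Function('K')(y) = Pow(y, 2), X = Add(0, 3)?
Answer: Rational(15652, 9) ≈ 1739.1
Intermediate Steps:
X = 3
Function('M')(T) = 6 (Function('M')(T) = Mul(6, Pow(-1, 2)) = Mul(6, 1) = 6)
Function('g')(w, d) = Add(3, d) (Function('g')(w, d) = Add(d, 3) = Add(3, d))
Function('H')(o, E) = Add(1, Mul(Rational(1, 9), o)) (Function('H')(o, E) = Add(Mul(o, Pow(Add(3, 6), -1)), Mul(E, Pow(E, -1))) = Add(Mul(o, Pow(9, -1)), 1) = Add(Mul(o, Rational(1, 9)), 1) = Add(Mul(Rational(1, 9), o), 1) = Add(1, Mul(Rational(1, 9), o)))
Mul(Add(Function('H')(10, -1), 17), 91) = Mul(Add(Add(1, Mul(Rational(1, 9), 10)), 17), 91) = Mul(Add(Add(1, Rational(10, 9)), 17), 91) = Mul(Add(Rational(19, 9), 17), 91) = Mul(Rational(172, 9), 91) = Rational(15652, 9)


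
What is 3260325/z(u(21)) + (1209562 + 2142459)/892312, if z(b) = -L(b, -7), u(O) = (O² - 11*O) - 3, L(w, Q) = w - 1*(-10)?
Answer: -2908499732843/193631704 ≈ -15021.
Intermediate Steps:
L(w, Q) = 10 + w (L(w, Q) = w + 10 = 10 + w)
u(O) = -3 + O² - 11*O
z(b) = -10 - b (z(b) = -(10 + b) = -10 - b)
3260325/z(u(21)) + (1209562 + 2142459)/892312 = 3260325/(-10 - (-3 + 21² - 11*21)) + (1209562 + 2142459)/892312 = 3260325/(-10 - (-3 + 441 - 231)) + 3352021*(1/892312) = 3260325/(-10 - 1*207) + 3352021/892312 = 3260325/(-10 - 207) + 3352021/892312 = 3260325/(-217) + 3352021/892312 = 3260325*(-1/217) + 3352021/892312 = -3260325/217 + 3352021/892312 = -2908499732843/193631704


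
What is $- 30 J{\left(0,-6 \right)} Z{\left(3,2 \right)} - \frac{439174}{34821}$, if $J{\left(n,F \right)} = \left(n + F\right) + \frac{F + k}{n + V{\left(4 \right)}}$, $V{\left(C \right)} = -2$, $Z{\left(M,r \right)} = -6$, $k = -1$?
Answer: $- \frac{16108624}{34821} \approx -462.61$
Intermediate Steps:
$J{\left(n,F \right)} = F + n + \frac{-1 + F}{-2 + n}$ ($J{\left(n,F \right)} = \left(n + F\right) + \frac{F - 1}{n - 2} = \left(F + n\right) + \frac{-1 + F}{-2 + n} = F + n + \frac{-1 + F}{-2 + n}$)
$- 30 J{\left(0,-6 \right)} Z{\left(3,2 \right)} - \frac{439174}{34821} = - 30 \frac{-1 + 0^{2} - -6 - 0 - 0}{-2 + 0} \left(-6\right) - \frac{439174}{34821} = - 30 \frac{-1 + 0 + 6 + 0 + 0}{-2} \left(-6\right) - \frac{439174}{34821} = - 30 \left(\left(- \frac{1}{2}\right) 5\right) \left(-6\right) - \frac{439174}{34821} = \left(-30\right) \left(- \frac{5}{2}\right) \left(-6\right) - \frac{439174}{34821} = 75 \left(-6\right) - \frac{439174}{34821} = -450 - \frac{439174}{34821} = - \frac{16108624}{34821}$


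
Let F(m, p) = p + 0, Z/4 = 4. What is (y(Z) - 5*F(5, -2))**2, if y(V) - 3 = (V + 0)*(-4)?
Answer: 2601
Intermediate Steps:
Z = 16 (Z = 4*4 = 16)
F(m, p) = p
y(V) = 3 - 4*V (y(V) = 3 + (V + 0)*(-4) = 3 + V*(-4) = 3 - 4*V)
(y(Z) - 5*F(5, -2))**2 = ((3 - 4*16) - 5*(-2))**2 = ((3 - 64) + 10)**2 = (-61 + 10)**2 = (-51)**2 = 2601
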